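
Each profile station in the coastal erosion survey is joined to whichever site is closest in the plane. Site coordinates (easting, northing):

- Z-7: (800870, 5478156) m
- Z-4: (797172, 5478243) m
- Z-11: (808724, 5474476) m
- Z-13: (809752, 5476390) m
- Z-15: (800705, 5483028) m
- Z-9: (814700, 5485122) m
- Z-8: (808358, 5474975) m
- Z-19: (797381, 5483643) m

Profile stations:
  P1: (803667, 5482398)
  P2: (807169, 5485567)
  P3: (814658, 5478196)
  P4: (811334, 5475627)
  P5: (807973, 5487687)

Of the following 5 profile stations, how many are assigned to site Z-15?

2

P1 → Z-15
P2 → Z-15
P3 → Z-13
P4 → Z-13
P5 → Z-9
2 of the 5 go to Z-15.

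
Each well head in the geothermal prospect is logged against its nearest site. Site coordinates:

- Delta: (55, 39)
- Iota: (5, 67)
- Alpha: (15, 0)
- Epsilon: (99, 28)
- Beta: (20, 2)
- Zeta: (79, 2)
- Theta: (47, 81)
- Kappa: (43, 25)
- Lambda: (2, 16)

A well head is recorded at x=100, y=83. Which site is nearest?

Theta

Squared distances to each site:
Delta: 3961.000; Iota: 9281.000; Alpha: 14114.000; Epsilon: 3026.000; Beta: 12961.000; Zeta: 7002.000; Theta: 2813.000; Kappa: 6613.000; Lambda: 14093.000.
Minimum at Theta.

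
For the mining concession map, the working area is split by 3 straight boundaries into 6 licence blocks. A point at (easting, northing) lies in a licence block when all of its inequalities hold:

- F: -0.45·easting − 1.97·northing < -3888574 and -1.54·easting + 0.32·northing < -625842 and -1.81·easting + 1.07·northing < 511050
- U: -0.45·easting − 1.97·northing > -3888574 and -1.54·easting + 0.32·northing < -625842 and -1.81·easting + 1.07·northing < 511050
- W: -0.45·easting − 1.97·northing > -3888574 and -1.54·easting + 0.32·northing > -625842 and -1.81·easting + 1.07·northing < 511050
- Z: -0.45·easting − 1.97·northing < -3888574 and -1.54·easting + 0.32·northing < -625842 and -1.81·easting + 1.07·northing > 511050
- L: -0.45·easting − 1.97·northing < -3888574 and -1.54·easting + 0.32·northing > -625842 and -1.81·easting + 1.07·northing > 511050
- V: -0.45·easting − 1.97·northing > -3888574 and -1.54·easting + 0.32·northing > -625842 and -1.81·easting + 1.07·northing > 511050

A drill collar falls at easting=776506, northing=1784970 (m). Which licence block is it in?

W

-0.45·776506 − 1.97·1784970 = -3865818.600, which is > -3888574
-1.54·776506 + 0.32·1784970 = -624628.840, which is > -625842
-1.81·776506 + 1.07·1784970 = 504442.040, which is < 511050
This sign pattern matches W.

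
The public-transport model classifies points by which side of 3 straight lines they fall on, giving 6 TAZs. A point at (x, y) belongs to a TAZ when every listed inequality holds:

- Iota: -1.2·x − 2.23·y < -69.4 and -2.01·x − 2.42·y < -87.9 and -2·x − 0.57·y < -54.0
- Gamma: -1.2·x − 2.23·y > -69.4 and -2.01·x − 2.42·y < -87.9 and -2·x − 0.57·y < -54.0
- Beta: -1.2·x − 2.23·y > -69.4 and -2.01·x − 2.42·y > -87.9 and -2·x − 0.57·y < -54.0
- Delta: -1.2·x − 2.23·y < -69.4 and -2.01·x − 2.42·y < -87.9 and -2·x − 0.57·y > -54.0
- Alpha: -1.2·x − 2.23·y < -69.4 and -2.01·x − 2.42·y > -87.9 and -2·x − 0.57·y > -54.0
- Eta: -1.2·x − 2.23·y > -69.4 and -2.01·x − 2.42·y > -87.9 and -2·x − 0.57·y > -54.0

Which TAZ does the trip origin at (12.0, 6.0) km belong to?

-1.2·12.0 − 2.23·6.0 = -27.780, which is > -69.4
-2.01·12.0 − 2.42·6.0 = -38.640, which is > -87.9
-2·12.0 − 0.57·6.0 = -27.420, which is > -54.0
This sign pattern matches Eta.

Eta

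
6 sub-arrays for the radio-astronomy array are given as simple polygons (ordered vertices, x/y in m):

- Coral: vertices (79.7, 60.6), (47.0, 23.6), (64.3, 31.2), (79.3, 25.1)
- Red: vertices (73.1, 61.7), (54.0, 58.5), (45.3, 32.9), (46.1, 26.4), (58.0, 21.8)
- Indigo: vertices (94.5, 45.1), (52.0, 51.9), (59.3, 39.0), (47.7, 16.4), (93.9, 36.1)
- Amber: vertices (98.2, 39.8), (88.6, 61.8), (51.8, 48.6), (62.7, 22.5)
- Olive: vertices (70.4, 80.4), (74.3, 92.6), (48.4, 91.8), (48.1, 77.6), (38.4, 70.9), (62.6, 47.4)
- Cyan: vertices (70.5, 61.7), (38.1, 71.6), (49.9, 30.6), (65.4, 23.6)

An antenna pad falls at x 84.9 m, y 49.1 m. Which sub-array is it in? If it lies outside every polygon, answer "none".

Amber

Cast a ray rightward from (84.9, 49.1). For each polygon, the edges (by vertex number in listed order) whose endpoints lie on opposite sides of y = 49.1, where each meets that height, and whether that is right or left of the point:
Coral: 1–2 at x≈69.54 (left), 4–1 at x≈79.57 (left) → 0 crossings.
Red: 2–3 at x≈50.81 (left), 5–1 at x≈68.33 (left) → 0 crossings.
Indigo: 1–2 at x≈69.50 (left), 2–3 at x≈53.58 (left) → 0 crossings.
Amber: 1–2 at x≈94.14 (right), 2–3 at x≈53.19 (left) → 1 crossing.
Olive: 5–6 at x≈60.85 (left), 6–1 at x≈63.00 (left) → 0 crossings.
Cyan: 2–3 at x≈44.58 (left), 4–1 at x≈68.81 (left) → 0 crossings.
Only Amber has an odd count, so the point is inside Amber.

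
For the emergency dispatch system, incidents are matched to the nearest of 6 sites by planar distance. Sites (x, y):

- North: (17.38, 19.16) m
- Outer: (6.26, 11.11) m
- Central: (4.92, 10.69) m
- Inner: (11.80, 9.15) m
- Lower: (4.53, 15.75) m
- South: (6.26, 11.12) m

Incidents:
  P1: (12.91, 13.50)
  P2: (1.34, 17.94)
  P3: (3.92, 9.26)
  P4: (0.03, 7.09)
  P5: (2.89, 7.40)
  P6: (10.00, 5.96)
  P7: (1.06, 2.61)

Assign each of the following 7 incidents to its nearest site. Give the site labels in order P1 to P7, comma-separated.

Inner, Lower, Central, Central, Central, Inner, Central

P1 → Inner (d²=20.15)
P2 → Lower (d²=14.97)
P3 → Central (d²=3.04)
P4 → Central (d²=36.87)
P5 → Central (d²=14.94)
P6 → Inner (d²=13.42)
P7 → Central (d²=80.19)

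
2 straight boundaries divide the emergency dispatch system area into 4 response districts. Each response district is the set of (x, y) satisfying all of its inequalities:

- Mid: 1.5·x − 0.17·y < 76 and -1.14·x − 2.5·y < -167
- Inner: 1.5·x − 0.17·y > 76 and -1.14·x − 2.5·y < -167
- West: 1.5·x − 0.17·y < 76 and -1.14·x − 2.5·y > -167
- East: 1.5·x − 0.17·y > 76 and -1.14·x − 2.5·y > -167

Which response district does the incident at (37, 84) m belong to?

Mid

1.5·37 − 0.17·84 = 41.220, which is < 76
-1.14·37 − 2.5·84 = -252.180, which is < -167
This sign pattern matches Mid.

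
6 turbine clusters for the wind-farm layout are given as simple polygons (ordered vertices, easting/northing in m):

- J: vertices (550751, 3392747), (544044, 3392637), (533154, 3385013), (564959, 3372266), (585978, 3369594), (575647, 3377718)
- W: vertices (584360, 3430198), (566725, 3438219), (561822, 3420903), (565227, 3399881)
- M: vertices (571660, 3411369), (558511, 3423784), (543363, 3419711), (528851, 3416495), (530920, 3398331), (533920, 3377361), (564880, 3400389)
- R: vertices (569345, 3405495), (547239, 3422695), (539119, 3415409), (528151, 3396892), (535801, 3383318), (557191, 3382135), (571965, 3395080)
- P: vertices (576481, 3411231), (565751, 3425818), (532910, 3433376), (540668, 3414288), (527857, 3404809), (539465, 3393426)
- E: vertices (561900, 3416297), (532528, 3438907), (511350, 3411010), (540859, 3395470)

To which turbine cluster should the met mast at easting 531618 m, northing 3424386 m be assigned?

E

Cast a ray rightward from (531618, 3424386). For each polygon, the edges (by vertex number in listed order) whose endpoints lie on opposite sides of northing = 3424386, where each meets that height, and whether that is right or left of the point:
J: no edge straddles that height → 0 crossings.
W: 2–3 at easting≈562808.2 (right), 4–1 at easting≈580692.1 (right) → 2 crossings.
M: no edge straddles that height → 0 crossings.
R: no edge straddles that height → 0 crossings.
P: 1–2 at easting≈566804.4 (right), 3–4 at easting≈536563.8 (right) → 2 crossings.
E: 1–2 at easting≈551391.8 (right), 2–3 at easting≈521504.4 (left) → 1 crossing.
Only E has an odd count, so the point is inside E.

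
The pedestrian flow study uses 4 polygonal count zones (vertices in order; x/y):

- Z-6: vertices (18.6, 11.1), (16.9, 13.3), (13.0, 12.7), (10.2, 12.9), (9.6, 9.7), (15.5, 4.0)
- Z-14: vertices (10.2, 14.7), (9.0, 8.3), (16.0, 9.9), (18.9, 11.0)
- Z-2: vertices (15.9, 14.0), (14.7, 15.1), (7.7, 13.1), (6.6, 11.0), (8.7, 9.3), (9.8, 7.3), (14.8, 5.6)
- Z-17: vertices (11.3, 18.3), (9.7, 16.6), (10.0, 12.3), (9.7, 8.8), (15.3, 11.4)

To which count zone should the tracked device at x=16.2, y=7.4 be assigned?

Z-6

Cast a ray rightward from (16.2, 7.4). For each polygon, the edges (by vertex number in listed order) whose endpoints lie on opposite sides of y = 7.4, where each meets that height, and whether that is right or left of the point:
Z-6: 5–6 at x≈11.98 (left), 6–1 at x≈16.98 (right) → 1 crossing.
Z-14: no edge straddles that height → 0 crossings.
Z-2: 5–6 at x≈9.75 (left), 7–1 at x≈15.04 (left) → 0 crossings.
Z-17: no edge straddles that height → 0 crossings.
Only Z-6 has an odd count, so the point is inside Z-6.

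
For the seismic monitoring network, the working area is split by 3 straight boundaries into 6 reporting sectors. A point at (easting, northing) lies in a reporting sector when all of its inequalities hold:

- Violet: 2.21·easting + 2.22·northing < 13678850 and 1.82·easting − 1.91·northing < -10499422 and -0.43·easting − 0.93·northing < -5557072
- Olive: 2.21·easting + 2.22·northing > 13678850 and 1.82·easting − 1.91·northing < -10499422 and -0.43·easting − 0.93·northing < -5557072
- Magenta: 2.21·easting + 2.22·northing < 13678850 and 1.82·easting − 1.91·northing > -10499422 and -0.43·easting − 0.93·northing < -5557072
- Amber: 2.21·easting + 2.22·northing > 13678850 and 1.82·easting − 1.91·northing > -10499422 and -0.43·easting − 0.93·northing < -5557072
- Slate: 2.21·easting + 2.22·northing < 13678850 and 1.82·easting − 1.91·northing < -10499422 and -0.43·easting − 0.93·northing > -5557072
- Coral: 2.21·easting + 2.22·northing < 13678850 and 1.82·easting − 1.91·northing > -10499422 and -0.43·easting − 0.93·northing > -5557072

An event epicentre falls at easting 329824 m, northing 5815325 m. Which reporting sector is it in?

Slate

2.21·329824 + 2.22·5815325 = 13638932.540, which is < 13678850
1.82·329824 − 1.91·5815325 = -10506991.070, which is < -10499422
-0.43·329824 − 0.93·5815325 = -5550076.570, which is > -5557072
This sign pattern matches Slate.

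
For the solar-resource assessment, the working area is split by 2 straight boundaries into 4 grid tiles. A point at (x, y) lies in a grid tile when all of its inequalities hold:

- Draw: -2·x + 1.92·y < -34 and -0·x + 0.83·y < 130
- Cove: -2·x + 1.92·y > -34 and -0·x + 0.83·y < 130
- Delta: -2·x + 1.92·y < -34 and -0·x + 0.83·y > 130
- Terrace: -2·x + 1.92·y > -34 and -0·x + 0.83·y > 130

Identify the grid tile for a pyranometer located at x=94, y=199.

-2·94 + 1.92·199 = 194.080, which is > -34
-0·94 + 0.83·199 = 165.170, which is > 130
This sign pattern matches Terrace.

Terrace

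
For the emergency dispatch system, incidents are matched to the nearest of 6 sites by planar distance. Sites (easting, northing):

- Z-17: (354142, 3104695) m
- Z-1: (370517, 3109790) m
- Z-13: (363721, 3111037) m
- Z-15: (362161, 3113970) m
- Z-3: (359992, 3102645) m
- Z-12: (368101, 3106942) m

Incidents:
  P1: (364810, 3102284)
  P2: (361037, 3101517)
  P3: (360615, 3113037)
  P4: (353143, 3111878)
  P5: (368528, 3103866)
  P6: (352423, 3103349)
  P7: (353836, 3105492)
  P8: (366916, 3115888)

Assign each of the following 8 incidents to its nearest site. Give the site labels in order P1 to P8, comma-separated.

P1 → Z-3 (d²=23343445.00)
P2 → Z-3 (d²=2364409.00)
P3 → Z-15 (d²=3260605.00)
P4 → Z-17 (d²=52593490.00)
P5 → Z-12 (d²=9644105.00)
P6 → Z-17 (d²=4766677.00)
P7 → Z-17 (d²=728845.00)
P8 → Z-15 (d²=26288749.00)

Z-3, Z-3, Z-15, Z-17, Z-12, Z-17, Z-17, Z-15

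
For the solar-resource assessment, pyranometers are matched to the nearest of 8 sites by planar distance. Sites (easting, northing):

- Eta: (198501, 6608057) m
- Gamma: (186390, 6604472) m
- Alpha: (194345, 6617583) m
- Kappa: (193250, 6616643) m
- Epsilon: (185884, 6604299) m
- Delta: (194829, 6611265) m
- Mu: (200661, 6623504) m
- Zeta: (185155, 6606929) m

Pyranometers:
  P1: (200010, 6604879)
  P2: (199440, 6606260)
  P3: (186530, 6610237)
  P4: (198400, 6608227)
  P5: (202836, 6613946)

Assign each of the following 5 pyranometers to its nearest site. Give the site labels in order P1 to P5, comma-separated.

Eta, Eta, Zeta, Eta, Eta

P1 → Eta (d²=12376765.00)
P2 → Eta (d²=4110930.00)
P3 → Zeta (d²=12833489.00)
P4 → Eta (d²=39101.00)
P5 → Eta (d²=53472546.00)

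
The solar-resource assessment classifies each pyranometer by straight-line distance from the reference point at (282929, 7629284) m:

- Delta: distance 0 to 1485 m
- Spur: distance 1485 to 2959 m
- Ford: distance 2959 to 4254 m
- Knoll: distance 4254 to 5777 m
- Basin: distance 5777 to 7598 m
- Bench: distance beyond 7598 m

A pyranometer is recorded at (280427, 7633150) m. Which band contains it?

Distance = √((280427−282929)² + (7633150−7629284)²) = √(6260004.000 + 14945956.000) = 4604.993 m.
4254 ≤ 4604.993 < 5777 → Knoll.

Knoll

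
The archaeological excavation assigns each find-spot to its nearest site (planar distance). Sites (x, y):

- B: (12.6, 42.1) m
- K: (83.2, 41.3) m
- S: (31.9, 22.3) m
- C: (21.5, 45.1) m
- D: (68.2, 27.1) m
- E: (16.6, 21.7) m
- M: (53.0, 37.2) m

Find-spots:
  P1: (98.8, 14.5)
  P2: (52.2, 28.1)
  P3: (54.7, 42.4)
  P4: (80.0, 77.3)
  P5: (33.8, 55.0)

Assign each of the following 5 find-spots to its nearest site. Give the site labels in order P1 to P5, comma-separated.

P1 → K (d²=961.60)
P2 → M (d²=83.45)
P3 → M (d²=29.93)
P4 → K (d²=1306.24)
P5 → C (d²=249.30)

K, M, M, K, C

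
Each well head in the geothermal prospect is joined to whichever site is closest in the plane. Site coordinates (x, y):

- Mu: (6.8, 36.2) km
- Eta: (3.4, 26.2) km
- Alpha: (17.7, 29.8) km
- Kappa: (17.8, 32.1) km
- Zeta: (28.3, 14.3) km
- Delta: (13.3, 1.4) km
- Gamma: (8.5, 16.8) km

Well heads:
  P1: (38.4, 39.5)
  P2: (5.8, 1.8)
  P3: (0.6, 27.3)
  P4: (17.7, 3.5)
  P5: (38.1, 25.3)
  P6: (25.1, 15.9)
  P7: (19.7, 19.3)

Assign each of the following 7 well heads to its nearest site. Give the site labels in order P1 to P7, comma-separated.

Kappa, Delta, Eta, Delta, Zeta, Zeta, Zeta

P1 → Kappa (d²=479.12)
P2 → Delta (d²=56.41)
P3 → Eta (d²=9.05)
P4 → Delta (d²=23.77)
P5 → Zeta (d²=217.04)
P6 → Zeta (d²=12.80)
P7 → Zeta (d²=98.96)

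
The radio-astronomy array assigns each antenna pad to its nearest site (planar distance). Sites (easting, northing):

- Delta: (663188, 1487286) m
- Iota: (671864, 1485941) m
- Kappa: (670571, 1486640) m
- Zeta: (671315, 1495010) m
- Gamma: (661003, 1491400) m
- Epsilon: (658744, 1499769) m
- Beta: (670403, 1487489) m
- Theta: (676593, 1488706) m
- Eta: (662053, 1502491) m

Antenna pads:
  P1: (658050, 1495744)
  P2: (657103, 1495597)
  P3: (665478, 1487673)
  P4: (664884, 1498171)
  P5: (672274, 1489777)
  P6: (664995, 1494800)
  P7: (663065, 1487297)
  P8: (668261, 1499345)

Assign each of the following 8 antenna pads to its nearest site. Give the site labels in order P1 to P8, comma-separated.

Epsilon, Epsilon, Delta, Eta, Beta, Gamma, Delta, Zeta

P1 → Epsilon (d²=16682261.00)
P2 → Epsilon (d²=20098465.00)
P3 → Delta (d²=5393869.00)
P4 → Eta (d²=26676961.00)
P5 → Beta (d²=8735585.00)
P6 → Gamma (d²=27496064.00)
P7 → Delta (d²=15250.00)
P8 → Zeta (d²=28119141.00)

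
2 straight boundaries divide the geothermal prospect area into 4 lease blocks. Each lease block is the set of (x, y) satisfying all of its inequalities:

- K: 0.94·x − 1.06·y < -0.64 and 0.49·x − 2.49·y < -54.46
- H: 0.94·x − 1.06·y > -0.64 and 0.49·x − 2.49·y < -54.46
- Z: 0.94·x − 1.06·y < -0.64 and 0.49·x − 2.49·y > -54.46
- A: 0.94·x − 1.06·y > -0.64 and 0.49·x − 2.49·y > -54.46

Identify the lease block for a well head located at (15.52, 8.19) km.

A

0.94·15.52 − 1.06·8.19 = 5.907, which is > -0.64
0.49·15.52 − 2.49·8.19 = -12.788, which is > -54.46
This sign pattern matches A.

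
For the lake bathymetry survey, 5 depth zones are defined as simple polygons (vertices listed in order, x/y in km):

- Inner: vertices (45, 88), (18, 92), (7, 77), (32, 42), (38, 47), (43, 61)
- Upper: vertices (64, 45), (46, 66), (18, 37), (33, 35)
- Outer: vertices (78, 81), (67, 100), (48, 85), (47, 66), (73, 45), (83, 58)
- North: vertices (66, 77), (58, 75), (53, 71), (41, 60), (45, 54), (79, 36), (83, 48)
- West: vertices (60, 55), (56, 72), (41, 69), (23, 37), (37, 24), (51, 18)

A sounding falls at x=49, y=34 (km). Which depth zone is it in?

Cast a ray rightward from (49, 34). For each polygon, the edges (by vertex number in listed order) whose endpoints lie on opposite sides of y = 34, where each meets that height, and whether that is right or left of the point:
Inner: no edge straddles that height → 0 crossings.
Upper: no edge straddles that height → 0 crossings.
Outer: no edge straddles that height → 0 crossings.
North: no edge straddles that height → 0 crossings.
West: 4–5 at x≈26.2 (left), 6–1 at x≈54.9 (right) → 1 crossing.
Only West has an odd count, so the point is inside West.

West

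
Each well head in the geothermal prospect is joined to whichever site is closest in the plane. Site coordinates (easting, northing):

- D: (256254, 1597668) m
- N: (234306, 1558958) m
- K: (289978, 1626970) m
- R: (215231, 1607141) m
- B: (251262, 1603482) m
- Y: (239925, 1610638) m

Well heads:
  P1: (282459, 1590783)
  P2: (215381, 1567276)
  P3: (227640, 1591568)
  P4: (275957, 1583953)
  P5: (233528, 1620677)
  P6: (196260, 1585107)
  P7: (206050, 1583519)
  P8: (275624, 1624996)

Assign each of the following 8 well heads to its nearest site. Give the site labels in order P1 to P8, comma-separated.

P1 → D (d²=734105250.00)
P2 → N (d²=427344749.00)
P3 → R (d²=396501610.00)
P4 → D (d²=576309434.00)
P5 → Y (d²=141703130.00)
P6 → R (d²=845395997.00)
P7 → R (d²=642289645.00)
P8 → K (d²=209933992.00)

D, N, R, D, Y, R, R, K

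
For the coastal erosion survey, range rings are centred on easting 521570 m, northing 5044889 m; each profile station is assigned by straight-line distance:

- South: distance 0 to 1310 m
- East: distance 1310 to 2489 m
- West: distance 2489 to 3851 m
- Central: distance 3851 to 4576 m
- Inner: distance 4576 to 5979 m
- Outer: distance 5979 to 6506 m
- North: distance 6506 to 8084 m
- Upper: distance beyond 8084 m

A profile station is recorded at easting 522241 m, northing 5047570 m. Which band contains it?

West

Distance = √((522241−521570)² + (5047570−5044889)²) = √(450241.000 + 7187761.000) = 2763.694 m.
2489 ≤ 2763.694 < 3851 → West.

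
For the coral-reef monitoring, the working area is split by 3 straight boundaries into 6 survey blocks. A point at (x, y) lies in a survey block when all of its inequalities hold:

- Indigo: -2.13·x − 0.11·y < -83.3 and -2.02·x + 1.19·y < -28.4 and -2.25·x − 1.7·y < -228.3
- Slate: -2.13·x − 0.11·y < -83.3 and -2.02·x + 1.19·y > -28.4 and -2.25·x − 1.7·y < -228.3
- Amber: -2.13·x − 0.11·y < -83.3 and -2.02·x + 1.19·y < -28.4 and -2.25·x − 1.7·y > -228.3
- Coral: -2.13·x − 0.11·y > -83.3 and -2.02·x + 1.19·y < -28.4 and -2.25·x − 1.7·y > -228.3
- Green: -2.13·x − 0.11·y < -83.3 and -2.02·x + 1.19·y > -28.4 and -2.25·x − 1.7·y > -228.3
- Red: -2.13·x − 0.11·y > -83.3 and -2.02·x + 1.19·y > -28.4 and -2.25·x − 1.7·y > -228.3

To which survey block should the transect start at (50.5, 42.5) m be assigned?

Amber

-2.13·50.5 − 0.11·42.5 = -112.240, which is < -83.3
-2.02·50.5 + 1.19·42.5 = -51.435, which is < -28.4
-2.25·50.5 − 1.7·42.5 = -185.875, which is > -228.3
This sign pattern matches Amber.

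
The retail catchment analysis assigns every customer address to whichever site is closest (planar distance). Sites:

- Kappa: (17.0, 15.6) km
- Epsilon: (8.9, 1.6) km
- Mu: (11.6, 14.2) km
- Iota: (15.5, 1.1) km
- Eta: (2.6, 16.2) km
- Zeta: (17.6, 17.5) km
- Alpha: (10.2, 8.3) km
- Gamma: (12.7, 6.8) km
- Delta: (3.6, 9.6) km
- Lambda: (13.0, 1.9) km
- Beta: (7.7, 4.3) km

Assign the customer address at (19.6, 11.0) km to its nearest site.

Kappa

Squared distances to each site:
Kappa: 27.920; Epsilon: 202.850; Mu: 74.240; Iota: 114.820; Eta: 316.040; Zeta: 46.250; Alpha: 95.650; Gamma: 65.250; Delta: 257.960; Lambda: 126.370; Beta: 186.500.
Minimum at Kappa.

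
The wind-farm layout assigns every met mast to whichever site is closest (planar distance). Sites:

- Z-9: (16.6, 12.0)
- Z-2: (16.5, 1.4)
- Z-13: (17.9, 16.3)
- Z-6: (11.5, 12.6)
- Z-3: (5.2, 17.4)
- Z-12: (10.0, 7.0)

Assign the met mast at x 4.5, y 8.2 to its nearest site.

Squared distances to each site:
Z-9: 160.850; Z-2: 190.240; Z-13: 245.170; Z-6: 68.360; Z-3: 85.130; Z-12: 31.690.
Minimum at Z-12.

Z-12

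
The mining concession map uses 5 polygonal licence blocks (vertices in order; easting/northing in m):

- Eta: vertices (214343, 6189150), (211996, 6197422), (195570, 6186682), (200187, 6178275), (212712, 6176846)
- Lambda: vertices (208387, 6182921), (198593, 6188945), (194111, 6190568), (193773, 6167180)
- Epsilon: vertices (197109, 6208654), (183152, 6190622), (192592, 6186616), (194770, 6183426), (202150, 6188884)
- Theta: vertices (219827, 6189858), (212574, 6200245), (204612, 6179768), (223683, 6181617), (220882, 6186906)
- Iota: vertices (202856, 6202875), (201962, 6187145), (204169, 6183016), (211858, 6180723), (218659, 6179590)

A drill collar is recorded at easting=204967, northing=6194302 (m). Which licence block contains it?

Iota

Cast a ray rightward from (204967, 6194302). For each polygon, the edges (by vertex number in listed order) whose endpoints lie on opposite sides of northing = 6194302, where each meets that height, and whether that is right or left of the point:
Eta: 1–2 at easting≈212881.2 (right), 2–3 at easting≈207224.2 (right) → 2 crossings.
Lambda: no edge straddles that height → 0 crossings.
Epsilon: 1–2 at easting≈186000.4 (left), 5–1 at easting≈200768.5 (left) → 0 crossings.
Theta: 1–2 at easting≈216723.9 (right), 2–3 at easting≈210263.2 (right) → 2 crossings.
Iota: 1–2 at easting≈202368.8 (left), 5–1 at easting≈208674.3 (right) → 1 crossing.
Only Iota has an odd count, so the point is inside Iota.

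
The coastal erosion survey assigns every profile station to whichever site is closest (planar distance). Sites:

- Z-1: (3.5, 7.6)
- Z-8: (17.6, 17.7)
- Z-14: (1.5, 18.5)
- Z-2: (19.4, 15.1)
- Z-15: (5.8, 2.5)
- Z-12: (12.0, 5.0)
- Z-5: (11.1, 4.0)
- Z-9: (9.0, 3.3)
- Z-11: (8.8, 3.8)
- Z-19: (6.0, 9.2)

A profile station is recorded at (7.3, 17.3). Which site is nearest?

Z-14

Squared distances to each site:
Z-1: 108.530; Z-8: 106.250; Z-14: 35.080; Z-2: 151.250; Z-15: 221.290; Z-12: 173.380; Z-5: 191.330; Z-9: 198.890; Z-11: 184.500; Z-19: 67.300.
Minimum at Z-14.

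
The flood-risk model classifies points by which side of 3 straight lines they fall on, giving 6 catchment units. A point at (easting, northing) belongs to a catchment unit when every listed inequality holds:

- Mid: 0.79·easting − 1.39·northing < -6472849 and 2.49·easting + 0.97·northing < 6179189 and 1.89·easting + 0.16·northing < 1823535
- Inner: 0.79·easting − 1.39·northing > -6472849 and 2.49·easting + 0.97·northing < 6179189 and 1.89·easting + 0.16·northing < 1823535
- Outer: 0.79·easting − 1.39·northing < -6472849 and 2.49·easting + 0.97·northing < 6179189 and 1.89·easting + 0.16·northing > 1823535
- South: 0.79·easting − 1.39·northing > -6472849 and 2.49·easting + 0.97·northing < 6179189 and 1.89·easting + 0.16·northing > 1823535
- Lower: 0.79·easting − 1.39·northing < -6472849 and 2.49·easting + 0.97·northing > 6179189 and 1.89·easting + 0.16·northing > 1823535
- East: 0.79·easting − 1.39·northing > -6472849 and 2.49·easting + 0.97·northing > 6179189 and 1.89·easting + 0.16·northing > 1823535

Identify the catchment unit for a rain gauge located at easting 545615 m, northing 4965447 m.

0.79·545615 − 1.39·4965447 = -6470935.480, which is > -6472849
2.49·545615 + 0.97·4965447 = 6175064.940, which is < 6179189
1.89·545615 + 0.16·4965447 = 1825683.870, which is > 1823535
This sign pattern matches South.

South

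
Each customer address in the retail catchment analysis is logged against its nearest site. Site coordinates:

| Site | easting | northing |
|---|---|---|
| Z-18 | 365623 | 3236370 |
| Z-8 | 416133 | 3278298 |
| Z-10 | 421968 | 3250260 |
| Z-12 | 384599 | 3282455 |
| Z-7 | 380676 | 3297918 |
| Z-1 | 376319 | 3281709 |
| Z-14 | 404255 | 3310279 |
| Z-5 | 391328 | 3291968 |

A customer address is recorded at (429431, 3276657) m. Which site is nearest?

Z-8

Squared distances to each site:
Z-18: 5694503233.000; Z-8: 179529685.000; Z-10: 752497978.000; Z-12: 2043525028.000; Z-7: 2829080146.000; Z-1: 2846407248.000; Z-14: 1764269860.000; Z-5: 1686265330.000.
Minimum at Z-8.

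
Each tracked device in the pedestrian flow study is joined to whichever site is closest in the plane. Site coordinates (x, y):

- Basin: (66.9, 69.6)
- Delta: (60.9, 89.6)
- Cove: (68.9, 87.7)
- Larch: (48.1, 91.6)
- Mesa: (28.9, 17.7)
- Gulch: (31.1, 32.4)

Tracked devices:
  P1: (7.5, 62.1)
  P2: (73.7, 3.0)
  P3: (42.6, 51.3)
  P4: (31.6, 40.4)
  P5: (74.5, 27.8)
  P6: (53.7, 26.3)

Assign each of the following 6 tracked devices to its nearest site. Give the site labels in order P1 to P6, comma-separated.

Gulch, Mesa, Gulch, Gulch, Basin, Gulch

P1 → Gulch (d²=1439.05)
P2 → Mesa (d²=2223.13)
P3 → Gulch (d²=489.46)
P4 → Gulch (d²=64.25)
P5 → Basin (d²=1805.00)
P6 → Gulch (d²=547.97)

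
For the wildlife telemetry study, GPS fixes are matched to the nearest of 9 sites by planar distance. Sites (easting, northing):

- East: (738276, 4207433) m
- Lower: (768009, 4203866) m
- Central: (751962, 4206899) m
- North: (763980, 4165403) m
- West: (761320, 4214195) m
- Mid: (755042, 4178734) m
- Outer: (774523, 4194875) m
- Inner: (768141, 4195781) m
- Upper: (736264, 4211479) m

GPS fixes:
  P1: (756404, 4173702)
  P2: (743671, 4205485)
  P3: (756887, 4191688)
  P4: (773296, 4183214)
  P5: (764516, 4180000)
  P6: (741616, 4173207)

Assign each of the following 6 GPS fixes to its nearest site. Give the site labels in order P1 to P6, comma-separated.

Mid, East, Inner, Outer, Mid, Mid

P1 → Mid (d²=27176068.00)
P2 → East (d²=32900729.00)
P3 → Inner (d²=143405165.00)
P4 → Outer (d²=137484450.00)
P5 → Mid (d²=91359432.00)
P6 → Mid (d²=210805205.00)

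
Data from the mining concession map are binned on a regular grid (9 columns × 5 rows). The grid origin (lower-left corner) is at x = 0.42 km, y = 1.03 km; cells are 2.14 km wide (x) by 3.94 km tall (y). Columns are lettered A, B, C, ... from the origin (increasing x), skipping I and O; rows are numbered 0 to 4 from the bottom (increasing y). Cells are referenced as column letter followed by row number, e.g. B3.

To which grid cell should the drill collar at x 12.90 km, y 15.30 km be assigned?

F3

Column index: ⌊(12.90 − 0.42) / 2.14⌋ = ⌊5.832⌋ = 5 → column F
Row offset from origin: ⌊(15.30 − 1.03) / 3.94⌋ = ⌊3.622⌋ = 3 → row 3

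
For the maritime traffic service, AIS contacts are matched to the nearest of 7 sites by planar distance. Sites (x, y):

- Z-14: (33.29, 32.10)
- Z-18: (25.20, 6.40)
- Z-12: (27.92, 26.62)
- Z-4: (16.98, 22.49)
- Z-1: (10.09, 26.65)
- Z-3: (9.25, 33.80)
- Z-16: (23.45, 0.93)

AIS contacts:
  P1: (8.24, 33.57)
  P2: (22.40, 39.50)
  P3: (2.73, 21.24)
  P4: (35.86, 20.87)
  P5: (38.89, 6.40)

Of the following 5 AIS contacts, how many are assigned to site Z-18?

1

P1 → Z-3
P2 → Z-14
P3 → Z-1
P4 → Z-12
P5 → Z-18
1 of the 5 goes to Z-18.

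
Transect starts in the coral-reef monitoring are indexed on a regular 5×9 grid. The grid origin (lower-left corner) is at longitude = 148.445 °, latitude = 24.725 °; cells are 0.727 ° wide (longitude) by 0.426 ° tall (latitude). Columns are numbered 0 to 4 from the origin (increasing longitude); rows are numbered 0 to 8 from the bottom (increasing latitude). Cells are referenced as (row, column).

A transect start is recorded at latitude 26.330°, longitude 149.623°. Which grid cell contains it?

Column index: ⌊(149.623 − 148.445) / 0.727⌋ = ⌊1.620⌋ = 1
Row offset from origin: ⌊(26.330 − 24.725) / 0.426⌋ = ⌊3.768⌋ = 3 → row 3

(3, 1)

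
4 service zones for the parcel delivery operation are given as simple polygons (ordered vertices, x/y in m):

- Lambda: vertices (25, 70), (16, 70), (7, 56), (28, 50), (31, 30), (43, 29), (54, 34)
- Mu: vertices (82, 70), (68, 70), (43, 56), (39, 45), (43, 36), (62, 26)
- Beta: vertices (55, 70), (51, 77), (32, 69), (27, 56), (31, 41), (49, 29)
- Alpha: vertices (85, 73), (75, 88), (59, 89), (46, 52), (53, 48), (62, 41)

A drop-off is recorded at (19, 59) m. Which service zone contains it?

Lambda

Cast a ray rightward from (19, 59). For each polygon, the edges (by vertex number in listed order) whose endpoints lie on opposite sides of y = 59, where each meets that height, and whether that is right or left of the point:
Lambda: 2–3 at x≈8.9 (left), 7–1 at x≈33.9 (right) → 1 crossing.
Mu: 2–3 at x≈48.4 (right), 6–1 at x≈77.0 (right) → 2 crossings.
Beta: 3–4 at x≈28.2 (right), 6–1 at x≈53.4 (right) → 2 crossings.
Alpha: 3–4 at x≈48.5 (right), 6–1 at x≈74.9 (right) → 2 crossings.
Only Lambda has an odd count, so the point is inside Lambda.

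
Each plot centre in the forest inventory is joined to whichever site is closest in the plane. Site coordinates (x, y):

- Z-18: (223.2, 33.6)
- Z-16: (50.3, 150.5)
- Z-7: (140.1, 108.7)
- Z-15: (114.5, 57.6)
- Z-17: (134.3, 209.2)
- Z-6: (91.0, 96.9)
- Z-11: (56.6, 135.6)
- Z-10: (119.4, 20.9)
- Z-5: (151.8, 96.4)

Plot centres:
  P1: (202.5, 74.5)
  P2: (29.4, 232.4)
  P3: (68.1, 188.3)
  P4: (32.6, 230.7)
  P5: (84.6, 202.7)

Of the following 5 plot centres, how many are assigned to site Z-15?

0

P1 → Z-18
P2 → Z-16
P3 → Z-16
P4 → Z-16
P5 → Z-17
0 of the 5 go to Z-15.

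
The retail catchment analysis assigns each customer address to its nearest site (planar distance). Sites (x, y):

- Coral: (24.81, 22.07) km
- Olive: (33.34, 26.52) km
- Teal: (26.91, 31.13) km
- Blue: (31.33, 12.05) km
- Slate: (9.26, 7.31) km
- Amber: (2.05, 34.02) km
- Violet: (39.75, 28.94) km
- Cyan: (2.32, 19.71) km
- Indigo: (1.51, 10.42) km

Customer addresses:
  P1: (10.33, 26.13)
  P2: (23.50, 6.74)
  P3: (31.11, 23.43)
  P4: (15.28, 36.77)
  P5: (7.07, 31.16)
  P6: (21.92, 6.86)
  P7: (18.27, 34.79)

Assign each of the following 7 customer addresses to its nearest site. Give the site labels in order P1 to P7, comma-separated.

P1 → Cyan (d²=105.38)
P2 → Blue (d²=89.50)
P3 → Olive (d²=14.52)
P4 → Teal (d²=167.07)
P5 → Amber (d²=33.38)
P6 → Blue (d²=115.48)
P7 → Teal (d²=88.05)

Cyan, Blue, Olive, Teal, Amber, Blue, Teal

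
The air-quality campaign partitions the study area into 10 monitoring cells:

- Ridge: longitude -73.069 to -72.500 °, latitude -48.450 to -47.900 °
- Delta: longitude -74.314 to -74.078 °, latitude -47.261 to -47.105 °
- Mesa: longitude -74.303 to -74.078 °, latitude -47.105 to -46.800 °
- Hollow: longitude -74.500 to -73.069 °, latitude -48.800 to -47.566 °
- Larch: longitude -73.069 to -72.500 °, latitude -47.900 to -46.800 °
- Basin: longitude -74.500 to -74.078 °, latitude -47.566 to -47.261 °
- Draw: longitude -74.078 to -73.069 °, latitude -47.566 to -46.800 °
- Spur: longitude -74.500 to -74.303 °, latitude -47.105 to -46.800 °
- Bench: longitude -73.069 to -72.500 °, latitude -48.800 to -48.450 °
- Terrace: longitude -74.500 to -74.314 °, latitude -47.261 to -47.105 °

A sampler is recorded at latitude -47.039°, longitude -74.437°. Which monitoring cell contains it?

The point has longitude = -74.437 and latitude = -47.039.
Only Spur satisfies -74.500 ≤ longitude ≤ -74.303 and -47.105 ≤ latitude ≤ -46.800.

Spur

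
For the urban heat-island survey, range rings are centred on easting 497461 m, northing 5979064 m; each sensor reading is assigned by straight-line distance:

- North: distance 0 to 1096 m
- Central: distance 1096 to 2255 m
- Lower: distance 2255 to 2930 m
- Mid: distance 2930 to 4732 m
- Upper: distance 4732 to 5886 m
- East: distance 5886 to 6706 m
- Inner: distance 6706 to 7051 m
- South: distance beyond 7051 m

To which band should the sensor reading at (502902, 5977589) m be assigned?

Distance = √((502902−497461)² + (5977589−5979064)²) = √(29604481.000 + 2175625.000) = 5637.385 m.
4732 ≤ 5637.385 < 5886 → Upper.

Upper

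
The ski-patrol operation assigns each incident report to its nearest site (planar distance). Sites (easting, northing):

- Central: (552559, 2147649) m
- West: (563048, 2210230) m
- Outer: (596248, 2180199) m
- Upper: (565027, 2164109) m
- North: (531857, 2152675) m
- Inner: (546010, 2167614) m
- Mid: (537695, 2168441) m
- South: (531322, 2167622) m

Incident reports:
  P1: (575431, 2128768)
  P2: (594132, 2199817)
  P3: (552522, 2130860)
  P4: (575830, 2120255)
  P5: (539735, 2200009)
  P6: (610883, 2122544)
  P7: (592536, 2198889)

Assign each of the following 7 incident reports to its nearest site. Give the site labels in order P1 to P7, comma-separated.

Central, Outer, Central, Central, West, Outer, Outer

P1 → Central (d²=879620545.00)
P2 → Outer (d²=389343380.00)
P3 → Central (d²=281871890.00)
P4 → Central (d²=1291970677.00)
P5 → West (d²=647964810.00)
P6 → Outer (d²=3538282250.00)
P7 → Outer (d²=363095044.00)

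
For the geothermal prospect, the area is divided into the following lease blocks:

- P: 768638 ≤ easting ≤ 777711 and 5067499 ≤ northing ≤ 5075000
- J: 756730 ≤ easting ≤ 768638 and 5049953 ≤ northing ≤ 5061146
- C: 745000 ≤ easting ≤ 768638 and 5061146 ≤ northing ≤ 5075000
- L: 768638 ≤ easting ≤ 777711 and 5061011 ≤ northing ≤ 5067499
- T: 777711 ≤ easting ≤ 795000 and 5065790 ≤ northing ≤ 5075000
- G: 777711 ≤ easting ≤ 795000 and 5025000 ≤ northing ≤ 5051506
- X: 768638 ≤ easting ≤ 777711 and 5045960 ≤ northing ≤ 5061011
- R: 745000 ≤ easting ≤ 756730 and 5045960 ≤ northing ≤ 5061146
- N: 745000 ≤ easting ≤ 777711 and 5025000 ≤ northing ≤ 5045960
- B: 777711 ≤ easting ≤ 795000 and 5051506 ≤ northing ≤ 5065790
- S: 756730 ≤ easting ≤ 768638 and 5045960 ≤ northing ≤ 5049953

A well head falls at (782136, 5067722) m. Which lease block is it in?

The point has easting = 782136 and northing = 5067722.
Only T satisfies 777711 ≤ easting ≤ 795000 and 5065790 ≤ northing ≤ 5075000.

T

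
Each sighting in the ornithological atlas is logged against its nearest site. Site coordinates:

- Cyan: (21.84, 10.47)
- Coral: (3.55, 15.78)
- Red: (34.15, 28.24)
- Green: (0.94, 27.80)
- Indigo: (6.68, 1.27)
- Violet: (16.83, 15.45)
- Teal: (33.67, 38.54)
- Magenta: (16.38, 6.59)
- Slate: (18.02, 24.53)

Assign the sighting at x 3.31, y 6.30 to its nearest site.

Indigo

Squared distances to each site:
Cyan: 360.750; Coral: 89.928; Red: 1432.469; Green: 467.867; Indigo: 36.658; Violet: 266.513; Teal: 1961.147; Magenta: 170.909; Slate: 548.717.
Minimum at Indigo.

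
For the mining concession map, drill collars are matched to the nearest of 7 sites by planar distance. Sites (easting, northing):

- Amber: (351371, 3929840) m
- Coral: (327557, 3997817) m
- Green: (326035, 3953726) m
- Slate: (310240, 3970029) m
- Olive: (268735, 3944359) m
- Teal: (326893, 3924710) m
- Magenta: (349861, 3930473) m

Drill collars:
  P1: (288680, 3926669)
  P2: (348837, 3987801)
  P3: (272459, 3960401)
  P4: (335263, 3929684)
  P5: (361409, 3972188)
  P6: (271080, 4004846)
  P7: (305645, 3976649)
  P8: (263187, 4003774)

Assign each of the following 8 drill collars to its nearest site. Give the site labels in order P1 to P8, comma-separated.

P1 → Olive (d²=710739125.00)
P2 → Coral (d²=553158656.00)
P3 → Olive (d²=271213940.00)
P4 → Teal (d²=94797576.00)
P5 → Green (d²=1592165320.00)
P6 → Slate (d²=2745729089.00)
P7 → Slate (d²=64938425.00)
P8 → Slate (d²=3352709834.00)

Olive, Coral, Olive, Teal, Green, Slate, Slate, Slate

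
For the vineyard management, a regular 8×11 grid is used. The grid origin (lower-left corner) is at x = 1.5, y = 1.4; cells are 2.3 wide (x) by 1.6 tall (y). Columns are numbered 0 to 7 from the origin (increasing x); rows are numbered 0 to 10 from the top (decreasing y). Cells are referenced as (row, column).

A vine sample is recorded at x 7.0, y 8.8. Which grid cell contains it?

(6, 2)

Column index: ⌊(7.0 − 1.5) / 2.3⌋ = ⌊2.391⌋ = 2
Row offset from origin: ⌊(8.8 − 1.4) / 1.6⌋ = ⌊4.625⌋ = 4 → row 6 (counted from top)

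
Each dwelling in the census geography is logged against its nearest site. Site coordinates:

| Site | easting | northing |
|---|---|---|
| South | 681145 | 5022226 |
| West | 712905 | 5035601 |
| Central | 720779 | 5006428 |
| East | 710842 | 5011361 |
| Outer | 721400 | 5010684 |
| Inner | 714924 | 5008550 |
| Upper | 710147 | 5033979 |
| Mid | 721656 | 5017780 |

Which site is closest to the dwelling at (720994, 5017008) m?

Mid

Squared distances to each site:
South: 1615170325.000; West: 411131570.000; Central: 111982625.000; East: 134951713.000; Outer: 40157812.000; Inner: 108382664.000; Upper: 405672250.000; Mid: 1034228.000.
Minimum at Mid.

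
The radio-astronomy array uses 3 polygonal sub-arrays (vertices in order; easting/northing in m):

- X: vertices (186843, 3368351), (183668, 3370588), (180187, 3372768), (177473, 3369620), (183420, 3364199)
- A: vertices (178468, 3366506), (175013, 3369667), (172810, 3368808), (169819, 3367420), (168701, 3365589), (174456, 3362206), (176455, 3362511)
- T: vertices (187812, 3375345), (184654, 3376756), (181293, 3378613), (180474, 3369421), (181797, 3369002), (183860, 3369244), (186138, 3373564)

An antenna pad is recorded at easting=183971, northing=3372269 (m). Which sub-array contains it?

T

Cast a ray rightward from (183971, 3372269). For each polygon, the edges (by vertex number in listed order) whose endpoints lie on opposite sides of northing = 3372269, where each meets that height, and whether that is right or left of the point:
X: 2–3 at easting≈180983.8 (left), 3–4 at easting≈179756.8 (left) → 0 crossings.
A: no edge straddles that height → 0 crossings.
T: 3–4 at easting≈180727.8 (left), 6–7 at easting≈185455.1 (right) → 1 crossing.
Only T has an odd count, so the point is inside T.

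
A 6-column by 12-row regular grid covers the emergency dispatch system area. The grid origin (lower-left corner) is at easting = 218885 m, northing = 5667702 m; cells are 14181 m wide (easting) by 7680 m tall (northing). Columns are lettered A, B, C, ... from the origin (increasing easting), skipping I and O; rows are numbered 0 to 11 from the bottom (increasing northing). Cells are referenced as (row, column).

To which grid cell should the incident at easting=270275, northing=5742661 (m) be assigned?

(9, D)

Column index: ⌊(270275 − 218885) / 14181⌋ = ⌊3.624⌋ = 3 → column D
Row offset from origin: ⌊(5742661 − 5667702) / 7680⌋ = ⌊9.760⌋ = 9 → row 9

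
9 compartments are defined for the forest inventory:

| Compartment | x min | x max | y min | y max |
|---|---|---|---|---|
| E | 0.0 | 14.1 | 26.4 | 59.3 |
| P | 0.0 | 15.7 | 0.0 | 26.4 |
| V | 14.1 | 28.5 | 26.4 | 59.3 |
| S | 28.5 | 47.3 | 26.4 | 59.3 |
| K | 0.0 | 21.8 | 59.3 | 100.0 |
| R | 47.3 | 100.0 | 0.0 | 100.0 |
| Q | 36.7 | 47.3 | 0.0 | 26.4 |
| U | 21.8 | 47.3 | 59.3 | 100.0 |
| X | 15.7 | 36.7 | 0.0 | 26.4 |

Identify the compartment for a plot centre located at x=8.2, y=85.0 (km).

K

The point has x = 8.2 and y = 85.0.
Only K satisfies 0.0 ≤ x ≤ 21.8 and 59.3 ≤ y ≤ 100.0.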